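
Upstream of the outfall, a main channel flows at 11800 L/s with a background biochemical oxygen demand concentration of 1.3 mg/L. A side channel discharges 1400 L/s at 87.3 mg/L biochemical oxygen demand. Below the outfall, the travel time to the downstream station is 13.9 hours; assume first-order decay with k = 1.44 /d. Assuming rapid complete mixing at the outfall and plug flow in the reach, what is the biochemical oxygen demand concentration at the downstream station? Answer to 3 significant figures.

Mass balance: C = (11800·1.300 + 1400·87.30) / 13200 = 137600/13200 = 10.42 mg/L.
First-order decay: C = 10.42·exp(−k·t) = 10.42·0.4343 = 4.526 mg/L.

4.53 mg/L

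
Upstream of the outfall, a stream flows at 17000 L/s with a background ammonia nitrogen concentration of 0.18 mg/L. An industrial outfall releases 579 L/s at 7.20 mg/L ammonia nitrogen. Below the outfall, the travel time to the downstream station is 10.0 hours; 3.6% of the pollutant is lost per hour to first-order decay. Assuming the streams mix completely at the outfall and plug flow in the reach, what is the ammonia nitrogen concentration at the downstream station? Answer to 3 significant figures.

0.285 mg/L

Flow-weighted average: C = (17000·0.1800 + 579.0·7.200) / 17580 = 7229/17580 = 0.4112 mg/L.
3.6%/h lost → k = −ln(1 − 0.036) = 0.03666 h⁻¹.
First-order decay: C = 0.4112·exp(−k·t) = 0.4112·0.6931 = 0.2850 mg/L.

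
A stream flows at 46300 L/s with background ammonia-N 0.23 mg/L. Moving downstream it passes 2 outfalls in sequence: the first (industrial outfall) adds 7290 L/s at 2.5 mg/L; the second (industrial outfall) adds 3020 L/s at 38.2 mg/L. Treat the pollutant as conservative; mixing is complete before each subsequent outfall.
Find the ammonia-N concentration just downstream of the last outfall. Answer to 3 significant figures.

2.55 mg/L

Below outfall 1: Q → 53590 L/s, C = (46300·0.2300 + 7290·2.500)/53590 = 0.5388 mg/L.
Below outfall 2: Q → 56610 L/s, C = (53590·0.5388 + 3020·38.20)/56610 = 2.548 mg/L.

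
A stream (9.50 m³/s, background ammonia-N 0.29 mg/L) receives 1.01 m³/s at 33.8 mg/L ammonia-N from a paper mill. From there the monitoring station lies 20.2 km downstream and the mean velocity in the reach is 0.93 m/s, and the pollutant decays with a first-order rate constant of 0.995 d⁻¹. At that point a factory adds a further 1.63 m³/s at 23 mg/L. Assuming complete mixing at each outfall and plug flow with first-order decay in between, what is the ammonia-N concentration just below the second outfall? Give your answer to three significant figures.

Mass balance: C = (9.500·0.2900 + 1.010·33.80) / 10.51 = 36.89/10.51 = 3.510 mg/L; combined flow 10.51 m³/s.
Travel time t = 20.2·1000 / 0.93 = 21720 s = 6.033 h.
First-order decay: C = 3.510·exp(−k·t) = 3.510·0.7787 = 2.733 mg/L.
Second outfall: C = (10.51·2.733 + 1.630·23.00)/12.14 = 5.455 mg/L.

5.45 mg/L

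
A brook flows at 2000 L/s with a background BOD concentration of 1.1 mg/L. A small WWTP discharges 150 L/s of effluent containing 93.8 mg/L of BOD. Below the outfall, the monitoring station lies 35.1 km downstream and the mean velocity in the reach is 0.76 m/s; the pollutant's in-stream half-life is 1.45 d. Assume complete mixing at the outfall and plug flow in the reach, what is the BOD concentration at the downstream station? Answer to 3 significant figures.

Mass balance: C = (2000·1.100 + 150.0·93.80) / 2150 = 16270/2150 = 7.567 mg/L.
Travel time t = 35.1·1000 / 0.76 = 46180 s = 12.83 h.
Half-life 1.45 d → k = ln 2 / 1.45 = 0.4780 d⁻¹.
Applying C = C₀e^(−kt): 7.567 × 0.7745 = 5.861 mg/L.

5.86 mg/L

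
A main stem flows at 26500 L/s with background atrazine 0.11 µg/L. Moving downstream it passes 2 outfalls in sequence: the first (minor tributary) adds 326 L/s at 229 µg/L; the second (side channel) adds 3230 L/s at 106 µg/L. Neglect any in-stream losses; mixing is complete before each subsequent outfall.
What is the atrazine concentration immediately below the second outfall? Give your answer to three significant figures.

14.0 µg/L

Below outfall 1: Q → 26830 L/s, C = (26500·0.1100 + 326.0·229.0)/26830 = 2.892 µg/L.
Below outfall 2: Q → 30060 L/s, C = (26830·2.892 + 3230·106.0)/30060 = 13.97 µg/L.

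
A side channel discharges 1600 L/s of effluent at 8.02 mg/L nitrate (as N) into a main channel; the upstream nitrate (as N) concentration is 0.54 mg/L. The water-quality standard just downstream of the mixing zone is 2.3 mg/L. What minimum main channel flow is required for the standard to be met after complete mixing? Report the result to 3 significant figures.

5200 L/s

Set C_mix = 2.3: (Q·0.5400 + 1600·8.020) / (Q + 1600) = 2.3
→ Q = 1600·(8.020 − 2.3)/(2.3 − 0.5400) = 5200 L/s.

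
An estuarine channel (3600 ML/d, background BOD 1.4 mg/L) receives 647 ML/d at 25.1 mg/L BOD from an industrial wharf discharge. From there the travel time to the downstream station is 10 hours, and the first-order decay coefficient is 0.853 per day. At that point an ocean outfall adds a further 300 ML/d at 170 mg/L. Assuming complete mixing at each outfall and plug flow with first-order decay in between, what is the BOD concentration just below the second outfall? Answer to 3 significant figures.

Mixed concentration C = ΣQC/ΣQ = (3600·1.400 + 647.0·25.10) / 4247 = 21280/4247 = 5.011 mg/L; combined flow 4247 ML/d.
After decay, C = 5.011 × e^(−kt) = 5.011 × 0.7009 = 3.512 mg/L.
Second outfall: C = (4247·3.512 + 300.0·170.0)/4547 = 14.50 mg/L.

14.5 mg/L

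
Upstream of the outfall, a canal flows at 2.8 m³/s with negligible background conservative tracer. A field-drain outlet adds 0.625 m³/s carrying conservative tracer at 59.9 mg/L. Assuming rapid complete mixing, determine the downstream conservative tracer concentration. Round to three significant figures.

10.9 mg/L

Mixed concentration C = ΣQC/ΣQ = (2.800·0 + 0.6250·59.90) / 3.425 = 37.44/3.425 = 10.93 mg/L.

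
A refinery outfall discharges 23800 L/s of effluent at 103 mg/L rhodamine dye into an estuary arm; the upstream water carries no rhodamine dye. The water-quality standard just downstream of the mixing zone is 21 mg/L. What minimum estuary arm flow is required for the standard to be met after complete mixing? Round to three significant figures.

92900 L/s

Set C_mix = 21: (Q·0 + 23800·103.0) / (Q + 23800) = 21
→ Q = 23800·(103.0 − 21)/(21 − 0) = 92930 L/s.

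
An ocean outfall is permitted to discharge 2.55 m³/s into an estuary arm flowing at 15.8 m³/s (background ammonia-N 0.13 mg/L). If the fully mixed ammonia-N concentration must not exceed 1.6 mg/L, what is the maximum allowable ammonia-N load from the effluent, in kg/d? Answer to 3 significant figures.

2360 kg/d

Mass balance at the limit: 15.80·0.1300 + 2.550·Cₑ = 18.35·1.6 → Cₑ = 10.71 mg/L.
Load = 2.550 m³/s × 10.71 g/m³ × 86 400 s/d = 2359 kg/d.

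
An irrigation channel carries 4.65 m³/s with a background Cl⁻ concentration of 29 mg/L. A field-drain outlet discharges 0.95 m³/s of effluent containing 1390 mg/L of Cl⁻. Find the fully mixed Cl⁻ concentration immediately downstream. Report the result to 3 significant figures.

260 mg/L

Conservation of mass: C = (4.650·29.00 + 0.9500·1390) / 5.600 = 1455/5.600 = 259.9 mg/L.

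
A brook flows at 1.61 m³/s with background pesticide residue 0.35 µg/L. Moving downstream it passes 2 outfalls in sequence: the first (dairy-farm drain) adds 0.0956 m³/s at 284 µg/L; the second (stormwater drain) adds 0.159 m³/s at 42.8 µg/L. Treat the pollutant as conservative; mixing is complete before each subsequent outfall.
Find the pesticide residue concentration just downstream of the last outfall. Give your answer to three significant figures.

Below outfall 1: Q → 1.706 m³/s, C = (1.610·0.3500 + 0.09560·284.0)/1.706 = 16.25 µg/L.
Below outfall 2: Q → 1.865 m³/s, C = (1.706·16.25 + 0.1590·42.80)/1.865 = 18.51 µg/L.

18.5 µg/L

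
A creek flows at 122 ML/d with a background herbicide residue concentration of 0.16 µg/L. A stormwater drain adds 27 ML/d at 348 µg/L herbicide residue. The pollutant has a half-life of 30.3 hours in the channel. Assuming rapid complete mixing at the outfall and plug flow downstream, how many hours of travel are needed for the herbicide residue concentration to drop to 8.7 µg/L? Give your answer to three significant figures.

Mixed concentration C = ΣQC/ΣQ = (122.0·0.1600 + 27.00·348.0) / 149.0 = 9416/149.0 = 63.19 µg/L.
Half-life 30.3 h → k = ln 2 / 30.3 = 0.02288 h⁻¹ = 0.5490 d⁻¹.
63.19·exp(−k·t) = 8.7 → t = ln(63.19/8.7)/k = 312000 s = 86.68 h.

86.7 h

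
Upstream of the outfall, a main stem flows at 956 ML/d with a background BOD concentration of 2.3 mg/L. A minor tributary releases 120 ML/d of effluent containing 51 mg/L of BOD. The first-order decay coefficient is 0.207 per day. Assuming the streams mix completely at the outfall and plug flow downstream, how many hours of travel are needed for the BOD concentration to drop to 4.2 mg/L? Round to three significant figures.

Flow-weighted average: C = (956.0·2.300 + 120.0·51.00) / 1076 = 8319/1076 = 7.731 mg/L.
7.731·exp(−k·t) = 4.2 → t = ln(7.731/4.2)/k = 254700 s = 70.75 h.

70.7 h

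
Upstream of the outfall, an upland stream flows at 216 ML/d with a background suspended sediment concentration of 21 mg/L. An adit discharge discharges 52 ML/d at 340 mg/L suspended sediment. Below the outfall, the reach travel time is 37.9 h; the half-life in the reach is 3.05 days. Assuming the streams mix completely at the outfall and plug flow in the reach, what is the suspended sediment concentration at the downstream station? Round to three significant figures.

57.9 mg/L

Flow-weighted average: C = (216.0·21.00 + 52.00·340.0) / 268.0 = 22220/268.0 = 82.90 mg/L.
Half-life 3.05 d → k = ln 2 / 3.05 = 0.2273 d⁻¹.
Decay over the reach: 82.90·exp(−kt) = 82.90·0.6985 = 57.90 mg/L.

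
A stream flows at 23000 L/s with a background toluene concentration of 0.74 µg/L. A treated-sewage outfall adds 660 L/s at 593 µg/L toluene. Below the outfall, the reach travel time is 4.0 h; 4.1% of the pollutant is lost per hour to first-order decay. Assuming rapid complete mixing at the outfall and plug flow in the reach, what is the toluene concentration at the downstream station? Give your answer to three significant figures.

Flow-weighted average: C = (23000·0.7400 + 660.0·593.0) / 23660 = 408400/23660 = 17.26 µg/L.
4.1%/h lost → k = −ln(1 − 0.041) = 0.04186 h⁻¹.
Applying C = C₀e^(−kt): 17.26 × 0.8458 = 14.60 µg/L.

14.6 µg/L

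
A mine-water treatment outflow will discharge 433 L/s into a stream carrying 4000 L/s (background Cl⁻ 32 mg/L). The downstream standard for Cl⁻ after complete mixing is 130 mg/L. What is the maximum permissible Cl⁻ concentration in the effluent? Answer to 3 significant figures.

1040 mg/L

At the limit, (Qr·Cr + Qe·Cₑ)/(Qr + Qe) = 130:
Cₑ = (4433·130 − 4000·32.00) / 433.0 = 1035 mg/L.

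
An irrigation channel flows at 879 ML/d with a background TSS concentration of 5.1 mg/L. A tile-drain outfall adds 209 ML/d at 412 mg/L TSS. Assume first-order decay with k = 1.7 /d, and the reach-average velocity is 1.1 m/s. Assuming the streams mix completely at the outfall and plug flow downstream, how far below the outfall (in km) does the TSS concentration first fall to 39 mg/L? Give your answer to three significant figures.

Mass balance: C = (879.0·5.100 + 209.0·412.0) / 1088 = 90590/1088 = 83.26 mg/L.
Set 83.26·exp(−k·t) = 39 → t = ln(83.26/39)/k = 38550 s = 10.71 h.
Distance = v·t = 1.1·38550 = 42400 m = 42.40 km.

42.4 km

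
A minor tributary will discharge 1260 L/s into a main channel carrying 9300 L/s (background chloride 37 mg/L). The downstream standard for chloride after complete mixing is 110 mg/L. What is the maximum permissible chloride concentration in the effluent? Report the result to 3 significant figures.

649 mg/L

At the limit, (Qr·Cr + Qe·Cₑ)/(Qr + Qe) = 110:
Cₑ = (10560·110 − 9300·37.00) / 1260 = 648.8 mg/L.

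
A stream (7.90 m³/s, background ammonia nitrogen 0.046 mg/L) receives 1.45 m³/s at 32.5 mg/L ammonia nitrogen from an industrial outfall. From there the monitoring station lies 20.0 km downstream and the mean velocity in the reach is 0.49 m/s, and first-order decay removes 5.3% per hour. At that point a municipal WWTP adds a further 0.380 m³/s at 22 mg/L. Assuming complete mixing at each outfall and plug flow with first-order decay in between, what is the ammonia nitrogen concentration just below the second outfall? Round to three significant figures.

3.49 mg/L

Flow-weighted average: C = (7.900·0.04600 + 1.450·32.50) / 9.350 = 47.49/9.350 = 5.079 mg/L; combined flow 9.350 m³/s.
Travel time t = 20.0·1000 / 0.49 = 40820 s = 11.34 h.
5.3%/h lost → k = −ln(1 − 0.053) = 0.05446 h⁻¹.
Decay over the reach: 5.079·exp(−kt) = 5.079·0.5393 = 2.739 mg/L.
Second outfall: C = (9.350·2.739 + 0.3800·22.00)/9.730 = 3.491 mg/L.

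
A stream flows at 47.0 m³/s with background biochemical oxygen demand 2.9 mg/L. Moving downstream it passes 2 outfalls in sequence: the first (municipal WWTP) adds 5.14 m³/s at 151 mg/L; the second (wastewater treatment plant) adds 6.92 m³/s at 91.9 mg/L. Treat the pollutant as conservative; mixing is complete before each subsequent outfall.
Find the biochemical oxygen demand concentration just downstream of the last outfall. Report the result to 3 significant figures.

26.2 mg/L

Outfall 1: combined Q = 52.14 m³/s; C = (47.00·2.900 + 5.140·151.0)/52.14 = 17.50 mg/L.
Outfall 2: combined Q = 59.06 m³/s; C = (52.14·17.50 + 6.920·91.90)/59.06 = 26.22 mg/L.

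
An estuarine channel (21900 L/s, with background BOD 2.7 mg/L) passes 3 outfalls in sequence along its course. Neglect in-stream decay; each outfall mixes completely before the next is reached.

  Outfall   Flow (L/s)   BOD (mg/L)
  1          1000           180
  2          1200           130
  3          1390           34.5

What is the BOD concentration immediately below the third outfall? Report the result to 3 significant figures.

Outfall 1: combined Q = 22900 L/s; C = (21900·2.700 + 1000·180.0)/22900 = 10.44 mg/L.
Outfall 2: combined Q = 24100 L/s; C = (22900·10.44 + 1200·130.0)/24100 = 16.40 mg/L.
Outfall 3: combined Q = 25490 L/s; C = (24100·16.40 + 1390·34.50)/25490 = 17.38 mg/L.

17.4 mg/L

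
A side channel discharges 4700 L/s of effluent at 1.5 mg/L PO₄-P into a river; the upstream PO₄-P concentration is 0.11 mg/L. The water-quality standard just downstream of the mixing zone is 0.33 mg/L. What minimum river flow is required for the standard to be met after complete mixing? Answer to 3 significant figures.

25000 L/s

Set C_mix = 0.33: (Q·0.1100 + 4700·1.500) / (Q + 4700) = 0.33
→ Q = 4700·(1.500 − 0.33)/(0.33 − 0.1100) = 25000 L/s.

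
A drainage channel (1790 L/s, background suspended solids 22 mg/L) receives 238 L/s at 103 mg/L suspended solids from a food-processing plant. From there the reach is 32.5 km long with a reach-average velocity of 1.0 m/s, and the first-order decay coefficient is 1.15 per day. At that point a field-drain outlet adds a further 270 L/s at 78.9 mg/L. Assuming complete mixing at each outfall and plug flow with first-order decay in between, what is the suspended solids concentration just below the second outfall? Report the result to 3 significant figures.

27.3 mg/L

Mass balance: C = (1790·22.00 + 238.0·103.0) / 2028 = 63890/2028 = 31.51 mg/L; combined flow 2028 L/s.
Travel time t = 32.5·1000 / 1.0 = 32500 s = 9.028 h.
Decay over the reach: 31.51·exp(−kt) = 31.51·0.6488 = 20.44 mg/L.
Second outfall: C = (2028·20.44 + 270.0·78.90)/2298 = 27.31 mg/L.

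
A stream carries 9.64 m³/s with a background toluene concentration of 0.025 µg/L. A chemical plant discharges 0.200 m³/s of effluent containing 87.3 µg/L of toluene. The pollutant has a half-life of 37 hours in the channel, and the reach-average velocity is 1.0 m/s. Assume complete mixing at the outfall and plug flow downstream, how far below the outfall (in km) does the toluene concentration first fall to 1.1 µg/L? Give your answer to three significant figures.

94.5 km

Mixed concentration C = ΣQC/ΣQ = (9.640·0.02500 + 0.2000·87.30) / 9.840 = 17.70/9.840 = 1.799 µg/L.
Half-life 37 h → k = ln 2 / 37 = 0.01873 h⁻¹ = 0.4496 d⁻¹.
Set 1.799·exp(−k·t) = 1.1 → t = ln(1.799/1.1)/k = 94520 s = 26.26 h.
Distance = v·t = 1.0·94520 = 94520 m = 94.52 km.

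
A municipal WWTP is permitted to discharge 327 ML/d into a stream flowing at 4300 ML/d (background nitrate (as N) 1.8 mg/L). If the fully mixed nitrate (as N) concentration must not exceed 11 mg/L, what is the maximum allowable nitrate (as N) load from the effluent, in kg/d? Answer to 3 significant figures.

43200 kg/d

Mass balance at the limit: 4300·1.800 + 327.0·Cₑ = 4627·11 → Cₑ = 132.0 mg/L.
327.0 ML/d = 3.785 m³/s. Load = 3.785 m³/s × 132.0 g/m³ × 86 400 s/d = 43160 kg/d.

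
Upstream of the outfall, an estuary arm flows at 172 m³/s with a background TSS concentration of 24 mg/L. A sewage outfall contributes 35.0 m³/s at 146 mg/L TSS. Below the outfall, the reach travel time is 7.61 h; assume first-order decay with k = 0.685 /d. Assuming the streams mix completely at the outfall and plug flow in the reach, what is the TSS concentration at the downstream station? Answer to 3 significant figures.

After mixing, C = (172.0·24.00 + 35.00·146.0) / 207.0 = 9238/207.0 = 44.63 mg/L.
Decay over the reach: 44.63·exp(−kt) = 44.63·0.8048 = 35.92 mg/L.

35.9 mg/L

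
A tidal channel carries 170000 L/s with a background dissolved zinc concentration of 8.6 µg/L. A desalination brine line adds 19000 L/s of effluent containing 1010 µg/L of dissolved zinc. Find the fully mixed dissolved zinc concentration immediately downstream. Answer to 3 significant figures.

109 µg/L

After mixing, C = (170000·8.600 + 19000·1010) / 189000 = 20650000/189000 = 109.3 µg/L.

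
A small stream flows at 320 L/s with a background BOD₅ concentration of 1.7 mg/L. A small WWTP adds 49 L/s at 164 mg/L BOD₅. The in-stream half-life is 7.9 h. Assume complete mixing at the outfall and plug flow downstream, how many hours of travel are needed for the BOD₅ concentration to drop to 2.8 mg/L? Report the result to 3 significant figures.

24.1 h

Mixed concentration C = ΣQC/ΣQ = (320.0·1.700 + 49.00·164.0) / 369.0 = 8580/369.0 = 23.25 mg/L.
Half-life 7.9 h → k = ln 2 / 7.9 = 0.08774 h⁻¹ = 2.106 d⁻¹.
23.25·exp(−k·t) = 2.8 → t = ln(23.25/2.8)/k = 86850 s = 24.13 h.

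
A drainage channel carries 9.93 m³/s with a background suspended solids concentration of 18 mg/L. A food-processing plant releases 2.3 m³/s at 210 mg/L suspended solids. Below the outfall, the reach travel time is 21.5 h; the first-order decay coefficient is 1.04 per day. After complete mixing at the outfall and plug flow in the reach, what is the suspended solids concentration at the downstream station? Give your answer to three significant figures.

21.3 mg/L

Mixed concentration C = ΣQC/ΣQ = (9.930·18.00 + 2.300·210.0) / 12.23 = 661.7/12.23 = 54.11 mg/L.
After decay, C = 54.11 × e^(−kt) = 54.11 × 0.3939 = 21.31 mg/L.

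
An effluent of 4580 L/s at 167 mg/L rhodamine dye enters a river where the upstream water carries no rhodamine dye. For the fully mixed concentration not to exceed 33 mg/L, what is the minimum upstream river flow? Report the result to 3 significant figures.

Set C_mix = 33: (Q·0 + 4580·167.0) / (Q + 4580) = 33
→ Q = 4580·(167.0 − 33)/(33 − 0) = 18600 L/s.

18600 L/s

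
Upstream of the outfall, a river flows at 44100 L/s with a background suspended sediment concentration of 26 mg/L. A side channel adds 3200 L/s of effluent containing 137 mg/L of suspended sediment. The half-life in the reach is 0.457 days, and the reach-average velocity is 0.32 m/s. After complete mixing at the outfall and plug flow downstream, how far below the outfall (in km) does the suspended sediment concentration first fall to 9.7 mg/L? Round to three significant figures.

22.6 km

Flow-weighted average: C = (44100·26.00 + 3200·137.0) / 47300 = 1585000/47300 = 33.51 mg/L.
Half-life 0.457 d → k = ln 2 / 0.457 = 1.517 d⁻¹.
Set 33.51·exp(−k·t) = 9.7 → t = ln(33.51/9.7)/k = 70620 s = 19.62 h.
Distance = v·t = 0.32·70620 = 22600 m = 22.60 km.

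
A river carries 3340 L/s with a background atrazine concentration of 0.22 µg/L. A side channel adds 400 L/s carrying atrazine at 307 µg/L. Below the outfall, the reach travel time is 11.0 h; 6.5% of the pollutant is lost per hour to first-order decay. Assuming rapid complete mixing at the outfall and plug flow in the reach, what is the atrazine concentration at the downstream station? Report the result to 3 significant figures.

15.8 µg/L

After mixing, C = (3340·0.2200 + 400.0·307.0) / 3740 = 123500/3740 = 33.03 µg/L.
6.5%/h lost → k = −ln(1 − 0.065) = 0.06721 h⁻¹.
Decay over the reach: 33.03·exp(−kt) = 33.03·0.4774 = 15.77 µg/L.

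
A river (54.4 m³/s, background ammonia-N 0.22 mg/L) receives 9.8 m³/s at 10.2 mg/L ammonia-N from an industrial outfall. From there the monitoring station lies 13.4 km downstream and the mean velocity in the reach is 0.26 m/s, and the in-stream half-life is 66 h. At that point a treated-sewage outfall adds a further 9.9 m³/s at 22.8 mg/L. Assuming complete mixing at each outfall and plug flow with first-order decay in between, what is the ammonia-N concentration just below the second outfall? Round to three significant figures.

After mixing, C = (54.40·0.2200 + 9.800·10.20) / 64.20 = 111.9/64.20 = 1.743 mg/L; combined flow 64.20 m³/s.
Travel time t = 13.4·1000 / 0.26 = 51540 s = 14.32 h.
Half-life 66 h → k = ln 2 / 66 = 0.01050 h⁻¹ = 0.2521 d⁻¹.
After decay, C = 1.743 × e^(−kt) = 1.743 × 0.8604 = 1.500 mg/L.
Second outfall: C = (64.20·1.500 + 9.900·22.80)/74.10 = 4.346 mg/L.

4.35 mg/L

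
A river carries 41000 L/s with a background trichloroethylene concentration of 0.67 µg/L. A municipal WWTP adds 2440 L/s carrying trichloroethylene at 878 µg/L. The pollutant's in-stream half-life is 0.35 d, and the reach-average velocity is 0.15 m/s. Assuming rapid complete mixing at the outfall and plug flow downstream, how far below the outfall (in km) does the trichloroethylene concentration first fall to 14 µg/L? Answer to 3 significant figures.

8.32 km

Mass balance: C = (41000·0.6700 + 2440·878.0) / 43440 = 2170000/43440 = 49.95 µg/L.
Half-life 0.35 d → k = ln 2 / 0.35 = 1.980 d⁻¹.
Set 49.95·exp(−k·t) = 14 → t = ln(49.95/14)/k = 55490 s = 15.41 h.
Distance = v·t = 0.15·55490 = 8324 m = 8.324 km.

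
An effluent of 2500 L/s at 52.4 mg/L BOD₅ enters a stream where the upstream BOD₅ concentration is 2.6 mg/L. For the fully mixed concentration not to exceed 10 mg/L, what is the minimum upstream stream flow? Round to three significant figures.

14300 L/s

Set C_mix = 10: (Q·2.600 + 2500·52.40) / (Q + 2500) = 10
→ Q = 2500·(52.40 − 10)/(10 − 2.600) = 14320 L/s.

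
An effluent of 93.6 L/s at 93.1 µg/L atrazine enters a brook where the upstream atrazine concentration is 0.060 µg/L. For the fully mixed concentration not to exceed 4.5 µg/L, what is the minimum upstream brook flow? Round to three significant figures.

Set C_mix = 4.5: (Q·0.06000 + 93.60·93.10) / (Q + 93.60) = 4.5
→ Q = 93.60·(93.10 − 4.5)/(4.5 − 0.06000) = 1868 L/s.

1870 L/s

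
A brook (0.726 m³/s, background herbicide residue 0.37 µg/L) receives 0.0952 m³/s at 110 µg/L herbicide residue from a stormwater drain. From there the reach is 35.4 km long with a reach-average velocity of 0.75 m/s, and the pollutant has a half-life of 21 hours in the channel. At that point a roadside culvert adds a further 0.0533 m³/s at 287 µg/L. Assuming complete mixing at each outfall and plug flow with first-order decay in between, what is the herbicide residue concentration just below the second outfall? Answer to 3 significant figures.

After mixing, C = (0.7260·0.3700 + 0.09520·110.0) / 0.8212 = 10.74/0.8212 = 13.08 µg/L; combined flow 0.8212 m³/s.
Travel time t = 35.4·1000 / 0.75 = 47200 s = 13.11 h.
Half-life 21 h → k = ln 2 / 21 = 0.03301 h⁻¹ = 0.7922 d⁻¹.
Applying C = C₀e^(−kt): 13.08 × 0.6487 = 8.485 µg/L.
At the second outfall, C = (0.8212·8.485 + 0.05330·287.0) / (0.8212 + 0.05330) = 25.46 µg/L.

25.5 µg/L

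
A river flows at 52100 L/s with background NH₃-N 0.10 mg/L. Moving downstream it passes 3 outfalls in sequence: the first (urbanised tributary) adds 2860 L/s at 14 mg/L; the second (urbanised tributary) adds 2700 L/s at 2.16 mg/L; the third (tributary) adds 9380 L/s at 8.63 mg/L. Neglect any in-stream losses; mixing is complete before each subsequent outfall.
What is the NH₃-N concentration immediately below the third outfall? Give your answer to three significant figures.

Outfall 1: combined Q = 54960 L/s; C = (52100·0.1000 + 2860·14.00)/54960 = 0.8233 mg/L.
Outfall 2: combined Q = 57660 L/s; C = (54960·0.8233 + 2700·2.160)/57660 = 0.8859 mg/L.
Outfall 3: combined Q = 67040 L/s; C = (57660·0.8859 + 9380·8.630)/67040 = 1.969 mg/L.

1.97 mg/L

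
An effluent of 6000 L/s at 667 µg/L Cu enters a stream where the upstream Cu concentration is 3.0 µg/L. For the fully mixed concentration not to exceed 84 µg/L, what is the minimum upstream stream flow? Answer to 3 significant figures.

Set C_mix = 84: (Q·3.000 + 6000·667.0) / (Q + 6000) = 84
→ Q = 6000·(667.0 − 84)/(84 − 3.000) = 43190 L/s.

43200 L/s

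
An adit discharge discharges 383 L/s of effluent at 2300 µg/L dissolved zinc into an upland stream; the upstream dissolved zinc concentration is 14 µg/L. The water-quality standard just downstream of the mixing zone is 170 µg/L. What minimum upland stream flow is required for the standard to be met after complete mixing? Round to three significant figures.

5230 L/s

Set C_mix = 170: (Q·14.00 + 383.0·2300) / (Q + 383.0) = 170
→ Q = 383.0·(2300 − 170)/(170 − 14.00) = 5229 L/s.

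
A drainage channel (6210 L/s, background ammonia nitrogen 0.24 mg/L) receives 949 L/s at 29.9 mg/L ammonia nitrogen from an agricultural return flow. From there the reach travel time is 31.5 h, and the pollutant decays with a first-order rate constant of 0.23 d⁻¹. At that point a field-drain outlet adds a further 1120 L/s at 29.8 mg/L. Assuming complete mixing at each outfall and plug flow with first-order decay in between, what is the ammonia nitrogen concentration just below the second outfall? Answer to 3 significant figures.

Conservation of mass: C = (6210·0.2400 + 949.0·29.90) / 7159 = 29870/7159 = 4.172 mg/L; combined flow 7159 L/s.
After decay, C = 4.172 × e^(−kt) = 4.172 × 0.7394 = 3.085 mg/L.
Second outfall: C = (7159·3.085 + 1120·29.80)/8279 = 6.699 mg/L.

6.70 mg/L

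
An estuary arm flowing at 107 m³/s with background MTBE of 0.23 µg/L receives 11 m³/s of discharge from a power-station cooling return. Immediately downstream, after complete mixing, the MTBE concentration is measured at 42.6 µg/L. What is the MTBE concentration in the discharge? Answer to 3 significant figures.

Mass balance: 107.0·0.2300 + 11.00·Cₑ = 118.0·42.60
→ Cₑ = (118.0·42.60 − 107.0·0.2300) / 11.00 = 454.7 µg/L.

455 µg/L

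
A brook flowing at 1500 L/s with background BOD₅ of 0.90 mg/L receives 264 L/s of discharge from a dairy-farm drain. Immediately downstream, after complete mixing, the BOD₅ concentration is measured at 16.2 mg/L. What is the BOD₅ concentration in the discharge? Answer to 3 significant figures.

103 mg/L

Mass balance: 1500·0.9000 + 264.0·Cₑ = 1764·16.20
→ Cₑ = (1764·16.20 − 1500·0.9000) / 264.0 = 103.1 mg/L.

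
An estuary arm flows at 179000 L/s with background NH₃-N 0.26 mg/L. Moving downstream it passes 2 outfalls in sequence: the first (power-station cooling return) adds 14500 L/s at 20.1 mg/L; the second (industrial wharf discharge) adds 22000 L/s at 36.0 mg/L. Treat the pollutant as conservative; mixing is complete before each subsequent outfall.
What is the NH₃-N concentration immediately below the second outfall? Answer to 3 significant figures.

5.24 mg/L

Outfall 1: combined Q = 193500 L/s; C = (179000·0.2600 + 14500·20.10)/193500 = 1.747 mg/L.
Outfall 2: combined Q = 215500 L/s; C = (193500·1.747 + 22000·36.00)/215500 = 5.244 mg/L.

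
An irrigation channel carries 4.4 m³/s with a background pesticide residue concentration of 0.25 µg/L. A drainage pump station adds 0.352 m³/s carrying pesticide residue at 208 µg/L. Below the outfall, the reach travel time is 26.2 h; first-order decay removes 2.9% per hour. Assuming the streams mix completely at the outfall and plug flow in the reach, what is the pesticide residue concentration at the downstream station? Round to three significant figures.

7.23 µg/L

Flow-weighted average: C = (4.400·0.2500 + 0.3520·208.0) / 4.752 = 74.32/4.752 = 15.64 µg/L.
2.9%/h lost → k = −ln(1 − 0.029) = 0.02943 h⁻¹.
First-order decay: C = 15.64·exp(−k·t) = 15.64·0.4625 = 7.234 µg/L.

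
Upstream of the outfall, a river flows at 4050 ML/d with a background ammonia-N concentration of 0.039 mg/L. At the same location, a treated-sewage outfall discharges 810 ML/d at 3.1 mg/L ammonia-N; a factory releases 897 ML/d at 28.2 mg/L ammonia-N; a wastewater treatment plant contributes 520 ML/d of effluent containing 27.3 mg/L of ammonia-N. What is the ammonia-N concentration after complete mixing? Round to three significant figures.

Flow-weighted average: C = (4050·0.03900 + 810.0·3.100 + 897.0·28.20 + 520.0·27.30) / 6277 = 42160/6277 = 6.717 mg/L.

6.72 mg/L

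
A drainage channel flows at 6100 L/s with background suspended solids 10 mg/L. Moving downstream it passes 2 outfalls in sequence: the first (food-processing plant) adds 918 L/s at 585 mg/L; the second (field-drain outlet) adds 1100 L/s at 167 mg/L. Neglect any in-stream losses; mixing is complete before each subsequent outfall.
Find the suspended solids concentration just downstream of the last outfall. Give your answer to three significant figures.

96.3 mg/L

Below outfall 1: Q → 7018 L/s, C = (6100·10.00 + 918.0·585.0)/7018 = 85.21 mg/L.
Below outfall 2: Q → 8118 L/s, C = (7018·85.21 + 1100·167.0)/8118 = 96.30 mg/L.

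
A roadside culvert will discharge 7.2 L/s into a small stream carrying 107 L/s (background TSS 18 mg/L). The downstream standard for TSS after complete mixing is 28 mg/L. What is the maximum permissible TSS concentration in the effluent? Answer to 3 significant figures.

177 mg/L

At the limit, (Qr·Cr + Qe·Cₑ)/(Qr + Qe) = 28:
Cₑ = (114.2·28 − 107.0·18.00) / 7.200 = 176.6 mg/L.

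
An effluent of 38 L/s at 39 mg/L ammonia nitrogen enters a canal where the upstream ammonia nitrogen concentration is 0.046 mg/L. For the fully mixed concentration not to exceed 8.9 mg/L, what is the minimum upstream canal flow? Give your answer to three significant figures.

Set C_mix = 8.9: (Q·0.04600 + 38.00·39.00) / (Q + 38.00) = 8.9
→ Q = 38.00·(39.00 − 8.9)/(8.9 − 0.04600) = 129.2 L/s.

129 L/s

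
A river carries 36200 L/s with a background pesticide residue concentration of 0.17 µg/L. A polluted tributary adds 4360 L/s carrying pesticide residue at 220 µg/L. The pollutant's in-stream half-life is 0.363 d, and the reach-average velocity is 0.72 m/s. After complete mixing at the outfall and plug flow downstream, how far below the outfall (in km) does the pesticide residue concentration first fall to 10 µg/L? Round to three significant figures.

Mixed concentration C = ΣQC/ΣQ = (36200·0.1700 + 4360·220.0) / 40560 = 965400/40560 = 23.80 µg/L.
Half-life 0.363 d → k = ln 2 / 0.363 = 1.909 d⁻¹.
Set 23.80·exp(−k·t) = 10 → t = ln(23.80/10)/k = 39240 s = 10.90 h.
Distance = v·t = 0.72·39240 = 28250 m = 28.25 km.

28.2 km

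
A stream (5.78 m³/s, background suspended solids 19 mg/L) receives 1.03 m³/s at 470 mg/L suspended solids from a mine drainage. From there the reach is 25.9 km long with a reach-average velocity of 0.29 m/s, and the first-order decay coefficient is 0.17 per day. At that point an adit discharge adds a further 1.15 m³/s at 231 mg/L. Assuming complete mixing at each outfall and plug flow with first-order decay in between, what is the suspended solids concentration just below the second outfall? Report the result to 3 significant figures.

Flow-weighted average: C = (5.780·19.00 + 1.030·470.0) / 6.810 = 593.9/6.810 = 87.21 mg/L; combined flow 6.810 m³/s.
Travel time t = 25.9·1000 / 0.29 = 89310 s = 24.81 h.
After decay, C = 87.21 × e^(−kt) = 87.21 × 0.8388 = 73.16 mg/L.
Second outfall: C = (6.810·73.16 + 1.150·231.0)/7.960 = 95.96 mg/L.

96.0 mg/L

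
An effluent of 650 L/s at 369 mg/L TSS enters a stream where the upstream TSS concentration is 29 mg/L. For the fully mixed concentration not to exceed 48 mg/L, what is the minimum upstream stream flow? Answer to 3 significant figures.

Set C_mix = 48: (Q·29.00 + 650.0·369.0) / (Q + 650.0) = 48
→ Q = 650.0·(369.0 − 48)/(48 − 29.00) = 10980 L/s.

11000 L/s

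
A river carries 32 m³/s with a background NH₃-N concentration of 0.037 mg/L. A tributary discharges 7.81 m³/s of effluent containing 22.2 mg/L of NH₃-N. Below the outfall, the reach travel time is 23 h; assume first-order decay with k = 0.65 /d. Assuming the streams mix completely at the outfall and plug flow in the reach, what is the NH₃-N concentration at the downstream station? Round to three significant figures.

Conservation of mass: C = (32.00·0.03700 + 7.810·22.20) / 39.81 = 174.6/39.81 = 4.385 mg/L.
Decay over the reach: 4.385·exp(−kt) = 4.385·0.5364 = 2.352 mg/L.

2.35 mg/L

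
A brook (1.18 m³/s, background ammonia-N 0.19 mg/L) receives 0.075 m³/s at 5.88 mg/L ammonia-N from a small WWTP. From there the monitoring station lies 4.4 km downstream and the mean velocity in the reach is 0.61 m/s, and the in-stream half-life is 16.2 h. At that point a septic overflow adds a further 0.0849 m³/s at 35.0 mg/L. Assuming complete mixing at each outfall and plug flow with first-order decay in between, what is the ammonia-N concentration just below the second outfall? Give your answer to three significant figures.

2.67 mg/L

Mass balance: C = (1.180·0.1900 + 0.07500·5.880) / 1.255 = 0.6652/1.255 = 0.5300 mg/L; combined flow 1.255 m³/s.
Travel time t = 4.4·1000 / 0.61 = 7213 s = 2.004 h.
Half-life 16.2 h → k = ln 2 / 16.2 = 0.04279 h⁻¹ = 1.027 d⁻¹.
First-order decay: C = 0.5300·exp(−k·t) = 0.5300·0.9178 = 0.4865 mg/L.
At the second outfall, C = (1.255·0.4865 + 0.08490·35.00) / (1.255 + 0.08490) = 2.673 mg/L.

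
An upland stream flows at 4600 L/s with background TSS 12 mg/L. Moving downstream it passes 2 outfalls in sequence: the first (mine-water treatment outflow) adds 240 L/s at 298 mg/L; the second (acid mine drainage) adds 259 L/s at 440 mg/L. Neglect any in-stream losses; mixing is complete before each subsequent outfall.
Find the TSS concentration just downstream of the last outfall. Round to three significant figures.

After outfall 1: Q = 4600 + 240.0 = 4840 L/s; C = (4600·12.00 + 240.0·298.0)/4840 = 26.18 mg/L.
After outfall 2: Q = 4840 + 259.0 = 5099 L/s; C = (4840·26.18 + 259.0·440.0)/5099 = 47.20 mg/L.

47.2 mg/L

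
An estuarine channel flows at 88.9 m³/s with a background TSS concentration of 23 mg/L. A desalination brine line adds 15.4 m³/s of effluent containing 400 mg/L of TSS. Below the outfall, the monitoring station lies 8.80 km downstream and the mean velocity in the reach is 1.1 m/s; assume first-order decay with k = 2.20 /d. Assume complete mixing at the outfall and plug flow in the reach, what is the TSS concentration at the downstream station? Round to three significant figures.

Conservation of mass: C = (88.90·23.00 + 15.40·400.0) / 104.3 = 8205/104.3 = 78.66 mg/L.
Travel time t = 8.80·1000 / 1.1 = 8000 s = 2.222 h.
First-order decay: C = 78.66·exp(−k·t) = 78.66·0.8157 = 64.17 mg/L.

64.2 mg/L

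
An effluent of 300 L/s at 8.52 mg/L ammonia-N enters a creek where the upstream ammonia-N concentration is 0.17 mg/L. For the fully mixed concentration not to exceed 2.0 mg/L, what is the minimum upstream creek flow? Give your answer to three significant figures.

1070 L/s

Set C_mix = 2.0: (Q·0.1700 + 300.0·8.520) / (Q + 300.0) = 2.0
→ Q = 300.0·(8.520 − 2.0)/(2.0 − 0.1700) = 1069 L/s.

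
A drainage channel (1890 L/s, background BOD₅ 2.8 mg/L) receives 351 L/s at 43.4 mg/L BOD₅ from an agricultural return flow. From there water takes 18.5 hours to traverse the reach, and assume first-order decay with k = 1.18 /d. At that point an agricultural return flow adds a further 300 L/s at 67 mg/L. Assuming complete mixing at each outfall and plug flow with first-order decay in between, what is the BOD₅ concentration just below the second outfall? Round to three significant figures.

Mixed concentration C = ΣQC/ΣQ = (1890·2.800 + 351.0·43.40) / 2241 = 20530/2241 = 9.159 mg/L; combined flow 2241 L/s.
First-order decay: C = 9.159·exp(−k·t) = 9.159·0.4027 = 3.688 mg/L.
At the second outfall, C = (2241·3.688 + 300.0·67.00) / (2241 + 300.0) = 11.16 mg/L.

11.2 mg/L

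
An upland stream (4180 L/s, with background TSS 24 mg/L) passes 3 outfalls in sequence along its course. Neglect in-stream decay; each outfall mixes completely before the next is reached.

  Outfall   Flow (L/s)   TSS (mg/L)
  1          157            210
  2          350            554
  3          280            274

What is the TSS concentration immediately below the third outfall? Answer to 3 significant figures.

Below outfall 1: Q → 4337 L/s, C = (4180·24.00 + 157.0·210.0)/4337 = 30.73 mg/L.
Below outfall 2: Q → 4687 L/s, C = (4337·30.73 + 350.0·554.0)/4687 = 69.81 mg/L.
Below outfall 3: Q → 4967 L/s, C = (4687·69.81 + 280.0·274.0)/4967 = 81.32 mg/L.

81.3 mg/L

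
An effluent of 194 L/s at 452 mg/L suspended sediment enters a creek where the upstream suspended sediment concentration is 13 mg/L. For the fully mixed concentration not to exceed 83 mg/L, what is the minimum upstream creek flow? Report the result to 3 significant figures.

Set C_mix = 83: (Q·13.00 + 194.0·452.0) / (Q + 194.0) = 83
→ Q = 194.0·(452.0 − 83)/(83 − 13.00) = 1023 L/s.

1020 L/s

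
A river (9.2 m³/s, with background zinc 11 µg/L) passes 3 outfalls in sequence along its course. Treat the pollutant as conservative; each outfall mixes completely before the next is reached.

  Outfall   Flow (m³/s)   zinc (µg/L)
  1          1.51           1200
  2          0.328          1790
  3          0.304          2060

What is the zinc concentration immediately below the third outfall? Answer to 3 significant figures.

Outfall 1: combined Q = 10.71 m³/s; C = (9.200·11.00 + 1.510·1200)/10.71 = 178.6 µg/L.
Outfall 2: combined Q = 11.04 m³/s; C = (10.71·178.6 + 0.3280·1790)/11.04 = 226.5 µg/L.
Outfall 3: combined Q = 11.34 m³/s; C = (11.04·226.5 + 0.3040·2060)/11.34 = 275.7 µg/L.

276 µg/L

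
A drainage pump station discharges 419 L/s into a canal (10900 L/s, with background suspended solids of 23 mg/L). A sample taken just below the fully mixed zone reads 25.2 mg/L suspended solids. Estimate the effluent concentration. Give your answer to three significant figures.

82.4 mg/L

Mass balance: 10900·23.00 + 419.0·Cₑ = 11320·25.20
→ Cₑ = (11320·25.20 − 10900·23.00) / 419.0 = 82.43 mg/L.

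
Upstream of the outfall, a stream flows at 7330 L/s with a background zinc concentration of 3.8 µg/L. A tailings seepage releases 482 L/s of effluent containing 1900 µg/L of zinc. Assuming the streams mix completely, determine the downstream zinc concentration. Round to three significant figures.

121 µg/L

Mass balance: C = (7330·3.800 + 482.0·1900) / 7812 = 943700/7812 = 120.8 µg/L.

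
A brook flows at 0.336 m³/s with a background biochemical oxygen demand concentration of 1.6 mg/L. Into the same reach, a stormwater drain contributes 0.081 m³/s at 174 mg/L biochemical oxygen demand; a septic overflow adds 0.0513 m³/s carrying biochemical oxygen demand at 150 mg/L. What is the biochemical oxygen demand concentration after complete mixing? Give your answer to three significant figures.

47.7 mg/L

Mass balance: C = (0.3360·1.600 + 0.08100·174.0 + 0.05130·150.0) / 0.4683 = 22.33/0.4683 = 47.68 mg/L.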